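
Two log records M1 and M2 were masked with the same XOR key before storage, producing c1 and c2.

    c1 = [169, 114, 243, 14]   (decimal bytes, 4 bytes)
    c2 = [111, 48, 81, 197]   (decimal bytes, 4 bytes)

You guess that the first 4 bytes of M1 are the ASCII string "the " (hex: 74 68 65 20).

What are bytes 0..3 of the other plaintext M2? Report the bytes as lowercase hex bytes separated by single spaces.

b2 2a c7 eb

First, c1 ⊕ c2 = (M1 ⊕ K) ⊕ (M2 ⊕ K) = M1 ⊕ M2, so the key drops out. Then M2 = (M1 ⊕ M2) ⊕ M1 over the first 4 bytes.
byte 0: (a9 XOR 6f) XOR 74 = c6 XOR 74 = b2
byte 1: (72 XOR 30) XOR 68 = 42 XOR 68 = 2a
byte 2: (f3 XOR 51) XOR 65 = a2 XOR 65 = c7
byte 3: (0e XOR c5) XOR 20 = cb XOR 20 = eb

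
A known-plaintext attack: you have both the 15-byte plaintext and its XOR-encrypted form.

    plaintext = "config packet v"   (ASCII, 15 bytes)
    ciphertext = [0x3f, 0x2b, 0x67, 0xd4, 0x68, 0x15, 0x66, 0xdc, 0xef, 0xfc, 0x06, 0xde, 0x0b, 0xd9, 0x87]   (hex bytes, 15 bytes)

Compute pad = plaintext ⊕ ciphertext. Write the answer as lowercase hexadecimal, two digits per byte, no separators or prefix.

5c4409b2017246ac8e9f6dbb7ff9f1

Since ciphertext = plaintext ⊕ pad, XORing both sides with plaintext gives pad = plaintext ⊕ ciphertext.
63 xor 3f = 5c
6f xor 2b = 44
6e xor 67 = 09
66 xor d4 = b2
69 xor 68 = 01
67 xor 15 = 72
20 xor 66 = 46
70 xor dc = ac
61 xor ef = 8e
63 xor fc = 9f
6b xor 06 = 6d
65 xor de = bb
74 xor 0b = 7f
20 xor d9 = f9
76 xor 87 = f1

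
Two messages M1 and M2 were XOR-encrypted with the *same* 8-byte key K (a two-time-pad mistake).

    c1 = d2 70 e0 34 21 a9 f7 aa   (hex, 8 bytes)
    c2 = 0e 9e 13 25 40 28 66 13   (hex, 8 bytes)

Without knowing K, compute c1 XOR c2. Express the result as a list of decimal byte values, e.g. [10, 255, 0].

c1 ⊕ c2 = (M1 ⊕ K) ⊕ (M2 ⊕ K) = M1 ⊕ M2 — the shared key cancels under XOR.
d2 ^ 0e = dc
70 ^ 9e = ee
e0 ^ 13 = f3
34 ^ 25 = 11
21 ^ 40 = 61
a9 ^ 28 = 81
f7 ^ 66 = 91
aa ^ 13 = b9

[220, 238, 243, 17, 97, 129, 145, 185]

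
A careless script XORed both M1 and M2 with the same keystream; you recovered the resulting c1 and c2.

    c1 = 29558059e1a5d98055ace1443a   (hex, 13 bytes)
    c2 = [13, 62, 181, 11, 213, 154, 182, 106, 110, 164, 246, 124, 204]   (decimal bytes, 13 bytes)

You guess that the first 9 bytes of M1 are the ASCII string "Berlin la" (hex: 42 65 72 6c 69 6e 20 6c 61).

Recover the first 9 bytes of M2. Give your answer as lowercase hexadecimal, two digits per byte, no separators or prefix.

660e473e5d514f865a

First, c1 ⊕ c2 = (M1 ⊕ K) ⊕ (M2 ⊕ K) = M1 ⊕ M2, so the key drops out. Then M2 = (M1 ⊕ M2) ⊕ M1 over the first 9 bytes.
byte 0: (29 xor 0d) xor 42 = 24 xor 42 = 66
byte 1: (55 xor 3e) xor 65 = 6b xor 65 = 0e
byte 2: (80 xor b5) xor 72 = 35 xor 72 = 47
byte 3: (59 xor 0b) xor 6c = 52 xor 6c = 3e
byte 4: (e1 xor d5) xor 69 = 34 xor 69 = 5d
byte 5: (a5 xor 9a) xor 6e = 3f xor 6e = 51
byte 6: (d9 xor b6) xor 20 = 6f xor 20 = 4f
byte 7: (80 xor 6a) xor 6c = ea xor 6c = 86
byte 8: (55 xor 6e) xor 61 = 3b xor 61 = 5a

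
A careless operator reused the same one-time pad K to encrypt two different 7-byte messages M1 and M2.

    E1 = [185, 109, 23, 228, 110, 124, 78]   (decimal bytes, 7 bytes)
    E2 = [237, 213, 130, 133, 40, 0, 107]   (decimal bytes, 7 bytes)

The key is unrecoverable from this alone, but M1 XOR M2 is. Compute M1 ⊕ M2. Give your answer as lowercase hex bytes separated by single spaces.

54 b8 95 61 46 7c 25

E1 ⊕ E2 = (M1 ⊕ K) ⊕ (M2 ⊕ K) = M1 ⊕ M2 — the shared key cancels under XOR.
byte 0: b9 XOR ed = 54
byte 1: 6d XOR d5 = b8
byte 2: 17 XOR 82 = 95
byte 3: e4 XOR 85 = 61
byte 4: 6e XOR 28 = 46
byte 5: 7c XOR 00 = 7c
byte 6: 4e XOR 6b = 25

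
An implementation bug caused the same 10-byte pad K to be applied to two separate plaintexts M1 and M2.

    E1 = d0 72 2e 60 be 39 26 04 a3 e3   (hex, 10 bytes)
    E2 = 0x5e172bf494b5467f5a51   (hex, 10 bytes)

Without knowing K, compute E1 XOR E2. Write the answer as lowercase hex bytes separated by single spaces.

8e 65 05 94 2a 8c 60 7b f9 b2

E1 ⊕ E2 = (M1 ⊕ K) ⊕ (M2 ⊕ K) = M1 ⊕ M2 — the shared key cancels under XOR.
11010000 ^ 01011110 = 10001110
01110010 ^ 00010111 = 01100101
00101110 ^ 00101011 = 00000101
01100000 ^ 11110100 = 10010100
10111110 ^ 10010100 = 00101010
00111001 ^ 10110101 = 10001100
00100110 ^ 01000110 = 01100000
00000100 ^ 01111111 = 01111011
10100011 ^ 01011010 = 11111001
11100011 ^ 01010001 = 10110010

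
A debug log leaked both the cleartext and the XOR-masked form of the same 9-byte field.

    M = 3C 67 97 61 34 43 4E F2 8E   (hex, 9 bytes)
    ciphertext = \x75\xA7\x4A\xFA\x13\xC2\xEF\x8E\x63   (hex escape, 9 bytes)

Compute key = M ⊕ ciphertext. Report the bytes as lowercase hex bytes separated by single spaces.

Since ciphertext = M ⊕ key, XORing both sides with M gives key = M ⊕ ciphertext.
byte 0: 3c xor 75 = 49
byte 1: 67 xor a7 = c0
byte 2: 97 xor 4a = dd
byte 3: 61 xor fa = 9b
byte 4: 34 xor 13 = 27
byte 5: 43 xor c2 = 81
byte 6: 4e xor ef = a1
byte 7: f2 xor 8e = 7c
byte 8: 8e xor 63 = ed

49 c0 dd 9b 27 81 a1 7c ed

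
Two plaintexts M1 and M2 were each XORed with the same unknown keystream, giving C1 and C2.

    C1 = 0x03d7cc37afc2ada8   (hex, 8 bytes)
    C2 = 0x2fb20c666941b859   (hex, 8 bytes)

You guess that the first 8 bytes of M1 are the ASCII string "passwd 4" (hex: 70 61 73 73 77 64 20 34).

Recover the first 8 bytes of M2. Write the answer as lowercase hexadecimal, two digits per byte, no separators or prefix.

5c04b322b1e735c5

First, C1 ⊕ C2 = (M1 ⊕ K) ⊕ (M2 ⊕ K) = M1 ⊕ M2, so the key drops out. Then M2 = (M1 ⊕ M2) ⊕ M1 over the first 8 bytes.
byte 0: (03 xor 2f) xor 70 = 2c xor 70 = 5c
byte 1: (d7 xor b2) xor 61 = 65 xor 61 = 04
byte 2: (cc xor 0c) xor 73 = c0 xor 73 = b3
byte 3: (37 xor 66) xor 73 = 51 xor 73 = 22
byte 4: (af xor 69) xor 77 = c6 xor 77 = b1
byte 5: (c2 xor 41) xor 64 = 83 xor 64 = e7
byte 6: (ad xor b8) xor 20 = 15 xor 20 = 35
byte 7: (a8 xor 59) xor 34 = f1 xor 34 = c5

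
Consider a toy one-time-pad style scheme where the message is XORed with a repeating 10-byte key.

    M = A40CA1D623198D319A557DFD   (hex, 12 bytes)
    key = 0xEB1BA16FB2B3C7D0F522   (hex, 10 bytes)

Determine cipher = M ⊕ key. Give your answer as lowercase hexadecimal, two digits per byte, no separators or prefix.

The 10-byte key repeats, so the effective keystream is eb 1b a1 6f b2 b3 c7 d0 f5 22 eb 1b.
byte 0: a4 ⊕ eb = 4f
byte 1: 0c ⊕ 1b = 17
byte 2: a1 ⊕ a1 = 00
byte 3: d6 ⊕ 6f = b9
byte 4: 23 ⊕ b2 = 91
byte 5: 19 ⊕ b3 = aa
byte 6: 8d ⊕ c7 = 4a
byte 7: 31 ⊕ d0 = e1
byte 8: 9a ⊕ f5 = 6f
byte 9: 55 ⊕ 22 = 77
byte 10: 7d ⊕ eb = 96
byte 11: fd ⊕ 1b = e6

4f1700b991aa4ae16f7796e6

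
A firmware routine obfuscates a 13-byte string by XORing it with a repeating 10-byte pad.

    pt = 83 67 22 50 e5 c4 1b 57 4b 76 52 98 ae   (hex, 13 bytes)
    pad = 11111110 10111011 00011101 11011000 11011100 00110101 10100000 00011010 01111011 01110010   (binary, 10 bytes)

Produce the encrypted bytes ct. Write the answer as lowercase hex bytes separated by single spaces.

The 10-byte key repeats, so the effective keystream is fe bb 1d d8 dc 35 a0 1a 7b 72 fe bb 1d.
byte 0: 83 ⊕ fe = 7d
byte 1: 67 ⊕ bb = dc
byte 2: 22 ⊕ 1d = 3f
byte 3: 50 ⊕ d8 = 88
byte 4: e5 ⊕ dc = 39
byte 5: c4 ⊕ 35 = f1
byte 6: 1b ⊕ a0 = bb
byte 7: 57 ⊕ 1a = 4d
byte 8: 4b ⊕ 7b = 30
byte 9: 76 ⊕ 72 = 04
byte 10: 52 ⊕ fe = ac
byte 11: 98 ⊕ bb = 23
byte 12: ae ⊕ 1d = b3

7d dc 3f 88 39 f1 bb 4d 30 04 ac 23 b3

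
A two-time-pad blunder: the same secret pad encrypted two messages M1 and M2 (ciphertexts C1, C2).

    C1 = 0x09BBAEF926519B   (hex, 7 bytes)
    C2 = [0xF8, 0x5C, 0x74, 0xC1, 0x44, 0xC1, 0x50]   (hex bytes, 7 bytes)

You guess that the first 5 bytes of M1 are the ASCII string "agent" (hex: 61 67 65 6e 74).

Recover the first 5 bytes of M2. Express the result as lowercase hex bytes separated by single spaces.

First, C1 ⊕ C2 = (M1 ⊕ K) ⊕ (M2 ⊕ K) = M1 ⊕ M2, so the key drops out. Then M2 = (M1 ⊕ M2) ⊕ M1 over the first 5 bytes.
byte 0: (09 ⊕ f8) ⊕ 61 = f1 ⊕ 61 = 90
byte 1: (bb ⊕ 5c) ⊕ 67 = e7 ⊕ 67 = 80
byte 2: (ae ⊕ 74) ⊕ 65 = da ⊕ 65 = bf
byte 3: (f9 ⊕ c1) ⊕ 6e = 38 ⊕ 6e = 56
byte 4: (26 ⊕ 44) ⊕ 74 = 62 ⊕ 74 = 16

90 80 bf 56 16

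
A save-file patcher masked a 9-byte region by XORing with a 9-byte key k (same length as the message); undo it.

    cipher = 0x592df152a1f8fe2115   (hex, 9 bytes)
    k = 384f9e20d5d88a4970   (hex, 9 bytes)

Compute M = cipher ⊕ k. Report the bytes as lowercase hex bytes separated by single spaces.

59 XOR 38 = 61
2d XOR 4f = 62
f1 XOR 9e = 6f
52 XOR 20 = 72
a1 XOR d5 = 74
f8 XOR d8 = 20
fe XOR 8a = 74
21 XOR 49 = 68
15 XOR 70 = 65

61 62 6f 72 74 20 74 68 65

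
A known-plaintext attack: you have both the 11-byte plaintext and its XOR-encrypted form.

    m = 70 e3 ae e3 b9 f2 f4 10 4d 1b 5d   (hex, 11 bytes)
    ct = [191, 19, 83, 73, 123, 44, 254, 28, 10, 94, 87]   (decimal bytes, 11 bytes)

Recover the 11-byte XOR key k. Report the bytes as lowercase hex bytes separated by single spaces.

cf f0 fd aa c2 de 0a 0c 47 45 0a

Since ct = m ⊕ k, XORing both sides with m gives k = m ⊕ ct.
01110000 xor 10111111 = 11001111
11100011 xor 00010011 = 11110000
10101110 xor 01010011 = 11111101
11100011 xor 01001001 = 10101010
10111001 xor 01111011 = 11000010
11110010 xor 00101100 = 11011110
11110100 xor 11111110 = 00001010
00010000 xor 00011100 = 00001100
01001101 xor 00001010 = 01000111
00011011 xor 01011110 = 01000101
01011101 xor 01010111 = 00001010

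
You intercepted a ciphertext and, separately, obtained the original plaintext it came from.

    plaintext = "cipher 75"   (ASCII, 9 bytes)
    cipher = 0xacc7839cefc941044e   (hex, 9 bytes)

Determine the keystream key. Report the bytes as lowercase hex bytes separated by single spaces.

cf ae f3 f4 8a bb 61 33 7b

Since cipher = plaintext ⊕ key, XORing both sides with plaintext gives key = plaintext ⊕ cipher.
byte 0: 63 ⊕ ac = cf
byte 1: 69 ⊕ c7 = ae
byte 2: 70 ⊕ 83 = f3
byte 3: 68 ⊕ 9c = f4
byte 4: 65 ⊕ ef = 8a
byte 5: 72 ⊕ c9 = bb
byte 6: 20 ⊕ 41 = 61
byte 7: 37 ⊕ 04 = 33
byte 8: 35 ⊕ 4e = 7b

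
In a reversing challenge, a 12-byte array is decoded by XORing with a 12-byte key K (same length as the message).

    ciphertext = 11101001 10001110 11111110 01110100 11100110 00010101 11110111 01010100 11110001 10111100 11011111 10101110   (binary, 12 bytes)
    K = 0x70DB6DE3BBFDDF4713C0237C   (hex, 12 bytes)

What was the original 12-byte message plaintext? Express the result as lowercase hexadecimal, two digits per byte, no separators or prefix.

995593975de82813e27cfcd2

XOR is its own inverse, so applying the key byte-wise gives the result directly.
233 ^ 112 = 153
142 ^ 219 =  85
254 ^ 109 = 147
116 ^ 227 = 151
230 ^ 187 =  93
 21 ^ 253 = 232
247 ^ 223 =  40
 84 ^  71 =  19
241 ^  19 = 226
188 ^ 192 = 124
223 ^  35 = 252
174 ^ 124 = 210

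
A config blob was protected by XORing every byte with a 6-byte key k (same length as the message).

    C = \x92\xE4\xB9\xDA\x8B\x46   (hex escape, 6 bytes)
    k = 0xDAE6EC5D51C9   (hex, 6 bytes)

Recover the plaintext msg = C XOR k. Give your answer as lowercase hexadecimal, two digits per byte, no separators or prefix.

48025587da8f

byte 0: 92 xor da = 48
byte 1: e4 xor e6 = 02
byte 2: b9 xor ec = 55
byte 3: da xor 5d = 87
byte 4: 8b xor 51 = da
byte 5: 46 xor c9 = 8f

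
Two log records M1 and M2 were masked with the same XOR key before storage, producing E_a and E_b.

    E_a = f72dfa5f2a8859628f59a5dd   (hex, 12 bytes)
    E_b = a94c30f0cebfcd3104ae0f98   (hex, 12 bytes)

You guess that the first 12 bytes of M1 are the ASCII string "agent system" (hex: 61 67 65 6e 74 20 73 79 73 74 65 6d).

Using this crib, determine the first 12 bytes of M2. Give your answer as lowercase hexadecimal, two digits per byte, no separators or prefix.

3f06afc19017e72af883cf28

First, E_a ⊕ E_b = (M1 ⊕ K) ⊕ (M2 ⊕ K) = M1 ⊕ M2, so the key drops out. Then M2 = (M1 ⊕ M2) ⊕ M1 over the first 12 bytes.
byte 0: (f7 ⊕ a9) ⊕ 61 = 5e ⊕ 61 = 3f
byte 1: (2d ⊕ 4c) ⊕ 67 = 61 ⊕ 67 = 06
byte 2: (fa ⊕ 30) ⊕ 65 = ca ⊕ 65 = af
byte 3: (5f ⊕ f0) ⊕ 6e = af ⊕ 6e = c1
byte 4: (2a ⊕ ce) ⊕ 74 = e4 ⊕ 74 = 90
byte 5: (88 ⊕ bf) ⊕ 20 = 37 ⊕ 20 = 17
byte 6: (59 ⊕ cd) ⊕ 73 = 94 ⊕ 73 = e7
byte 7: (62 ⊕ 31) ⊕ 79 = 53 ⊕ 79 = 2a
byte 8: (8f ⊕ 04) ⊕ 73 = 8b ⊕ 73 = f8
byte 9: (59 ⊕ ae) ⊕ 74 = f7 ⊕ 74 = 83
byte 10: (a5 ⊕ 0f) ⊕ 65 = aa ⊕ 65 = cf
byte 11: (dd ⊕ 98) ⊕ 6d = 45 ⊕ 6d = 28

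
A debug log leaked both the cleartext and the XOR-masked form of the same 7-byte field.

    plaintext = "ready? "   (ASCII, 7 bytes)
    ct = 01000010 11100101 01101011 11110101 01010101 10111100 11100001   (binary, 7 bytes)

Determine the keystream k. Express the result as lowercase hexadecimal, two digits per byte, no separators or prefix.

Since ct = plaintext ⊕ k, XORing both sides with plaintext gives k = plaintext ⊕ ct.
72 ⊕ 42 = 30
65 ⊕ e5 = 80
61 ⊕ 6b = 0a
64 ⊕ f5 = 91
79 ⊕ 55 = 2c
3f ⊕ bc = 83
20 ⊕ e1 = c1

30800a912c83c1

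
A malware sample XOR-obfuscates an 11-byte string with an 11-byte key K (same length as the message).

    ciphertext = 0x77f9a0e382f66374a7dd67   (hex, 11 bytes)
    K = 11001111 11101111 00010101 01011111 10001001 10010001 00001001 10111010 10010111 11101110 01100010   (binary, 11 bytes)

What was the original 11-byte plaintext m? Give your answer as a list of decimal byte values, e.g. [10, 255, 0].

[184, 22, 181, 188, 11, 103, 106, 206, 48, 51, 5]

XOR is its own inverse, so applying the key byte-wise gives the result directly.
119 xor 207 = 184
249 xor 239 =  22
160 xor  21 = 181
227 xor  95 = 188
130 xor 137 =  11
246 xor 145 = 103
 99 xor   9 = 106
116 xor 186 = 206
167 xor 151 =  48
221 xor 238 =  51
103 xor  98 =   5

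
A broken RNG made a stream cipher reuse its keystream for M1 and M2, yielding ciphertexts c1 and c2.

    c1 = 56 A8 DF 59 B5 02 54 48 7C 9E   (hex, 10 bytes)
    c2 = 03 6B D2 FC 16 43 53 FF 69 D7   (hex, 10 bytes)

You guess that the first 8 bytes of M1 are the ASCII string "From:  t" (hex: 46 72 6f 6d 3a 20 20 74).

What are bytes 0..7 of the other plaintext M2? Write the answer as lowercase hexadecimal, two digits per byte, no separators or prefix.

13b162c8996127c3

First, c1 ⊕ c2 = (M1 ⊕ K) ⊕ (M2 ⊕ K) = M1 ⊕ M2, so the key drops out. Then M2 = (M1 ⊕ M2) ⊕ M1 over the first 8 bytes.
byte 0: (56 XOR 03) XOR 46 = 55 XOR 46 = 13
byte 1: (a8 XOR 6b) XOR 72 = c3 XOR 72 = b1
byte 2: (df XOR d2) XOR 6f = 0d XOR 6f = 62
byte 3: (59 XOR fc) XOR 6d = a5 XOR 6d = c8
byte 4: (b5 XOR 16) XOR 3a = a3 XOR 3a = 99
byte 5: (02 XOR 43) XOR 20 = 41 XOR 20 = 61
byte 6: (54 XOR 53) XOR 20 = 07 XOR 20 = 27
byte 7: (48 XOR ff) XOR 74 = b7 XOR 74 = c3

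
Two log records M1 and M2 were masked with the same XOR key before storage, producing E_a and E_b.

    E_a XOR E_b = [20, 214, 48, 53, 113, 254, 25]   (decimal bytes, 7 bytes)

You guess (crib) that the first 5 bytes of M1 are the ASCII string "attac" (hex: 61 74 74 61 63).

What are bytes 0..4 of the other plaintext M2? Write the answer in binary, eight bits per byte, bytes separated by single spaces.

Since E_a ⊕ E_b = M1 ⊕ M2, XORing with the guessed M1 bytes yields the corresponding M2 bytes: M2 = (E_a ⊕ E_b) ⊕ M1.
14 ^ 61 = 75
d6 ^ 74 = a2
30 ^ 74 = 44
35 ^ 61 = 54
71 ^ 63 = 12

01110101 10100010 01000100 01010100 00010010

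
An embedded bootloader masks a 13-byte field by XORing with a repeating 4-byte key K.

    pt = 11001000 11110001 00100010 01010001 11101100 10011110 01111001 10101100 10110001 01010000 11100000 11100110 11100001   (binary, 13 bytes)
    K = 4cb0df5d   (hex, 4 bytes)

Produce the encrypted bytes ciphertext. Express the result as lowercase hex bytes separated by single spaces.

The 4-byte key repeats, so the effective keystream is 4c b0 df 5d 4c b0 df 5d 4c b0 df 5d 4c.
byte 0: 11001000 ⊕ 01001100 = 10000100
byte 1: 11110001 ⊕ 10110000 = 01000001
byte 2: 00100010 ⊕ 11011111 = 11111101
byte 3: 01010001 ⊕ 01011101 = 00001100
byte 4: 11101100 ⊕ 01001100 = 10100000
byte 5: 10011110 ⊕ 10110000 = 00101110
byte 6: 01111001 ⊕ 11011111 = 10100110
byte 7: 10101100 ⊕ 01011101 = 11110001
byte 8: 10110001 ⊕ 01001100 = 11111101
byte 9: 01010000 ⊕ 10110000 = 11100000
byte 10: 11100000 ⊕ 11011111 = 00111111
byte 11: 11100110 ⊕ 01011101 = 10111011
byte 12: 11100001 ⊕ 01001100 = 10101101

84 41 fd 0c a0 2e a6 f1 fd e0 3f bb ad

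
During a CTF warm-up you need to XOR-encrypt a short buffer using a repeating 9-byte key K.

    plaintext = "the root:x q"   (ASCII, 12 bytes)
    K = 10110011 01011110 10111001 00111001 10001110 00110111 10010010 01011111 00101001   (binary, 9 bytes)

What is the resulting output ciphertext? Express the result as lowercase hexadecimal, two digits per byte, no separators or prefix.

The 9-byte key repeats, so the effective keystream is b3 5e b9 39 8e 37 92 5f 29 b3 5e b9.
byte 0: 74 xor b3 = c7
byte 1: 68 xor 5e = 36
byte 2: 65 xor b9 = dc
byte 3: 20 xor 39 = 19
byte 4: 72 xor 8e = fc
byte 5: 6f xor 37 = 58
byte 6: 6f xor 92 = fd
byte 7: 74 xor 5f = 2b
byte 8: 3a xor 29 = 13
byte 9: 78 xor b3 = cb
byte 10: 20 xor 5e = 7e
byte 11: 71 xor b9 = c8

c736dc19fc58fd2b13cb7ec8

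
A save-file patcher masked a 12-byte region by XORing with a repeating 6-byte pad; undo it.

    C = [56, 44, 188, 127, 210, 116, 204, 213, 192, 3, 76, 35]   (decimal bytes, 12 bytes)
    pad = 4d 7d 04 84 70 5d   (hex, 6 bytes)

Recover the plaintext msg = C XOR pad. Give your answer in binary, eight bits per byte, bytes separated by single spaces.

The 6-byte key repeats, so the effective keystream is 4d 7d 04 84 70 5d 4d 7d 04 84 70 5d.
byte 0: 38 ⊕ 4d = 75
byte 1: 2c ⊕ 7d = 51
byte 2: bc ⊕ 04 = b8
byte 3: 7f ⊕ 84 = fb
byte 4: d2 ⊕ 70 = a2
byte 5: 74 ⊕ 5d = 29
byte 6: cc ⊕ 4d = 81
byte 7: d5 ⊕ 7d = a8
byte 8: c0 ⊕ 04 = c4
byte 9: 03 ⊕ 84 = 87
byte 10: 4c ⊕ 70 = 3c
byte 11: 23 ⊕ 5d = 7e

01110101 01010001 10111000 11111011 10100010 00101001 10000001 10101000 11000100 10000111 00111100 01111110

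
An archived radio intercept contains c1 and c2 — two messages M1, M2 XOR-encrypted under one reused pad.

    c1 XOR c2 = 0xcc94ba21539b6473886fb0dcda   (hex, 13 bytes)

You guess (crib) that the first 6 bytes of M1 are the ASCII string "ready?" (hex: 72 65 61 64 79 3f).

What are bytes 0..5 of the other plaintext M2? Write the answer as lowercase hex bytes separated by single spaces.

Since c1 ⊕ c2 = M1 ⊕ M2, XORing with the guessed M1 bytes yields the corresponding M2 bytes: M2 = (c1 ⊕ c2) ⊕ M1.
byte 0: 11001100 xor 01110010 = 10111110
byte 1: 10010100 xor 01100101 = 11110001
byte 2: 10111010 xor 01100001 = 11011011
byte 3: 00100001 xor 01100100 = 01000101
byte 4: 01010011 xor 01111001 = 00101010
byte 5: 10011011 xor 00111111 = 10100100

be f1 db 45 2a a4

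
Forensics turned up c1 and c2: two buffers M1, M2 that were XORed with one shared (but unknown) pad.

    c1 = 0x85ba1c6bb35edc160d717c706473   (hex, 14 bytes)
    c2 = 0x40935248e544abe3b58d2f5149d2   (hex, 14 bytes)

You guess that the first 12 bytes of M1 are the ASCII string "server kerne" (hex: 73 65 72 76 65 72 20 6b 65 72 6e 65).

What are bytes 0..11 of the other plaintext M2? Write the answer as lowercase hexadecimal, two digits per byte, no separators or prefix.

b64c3c553368579edd8e3d44

First, c1 ⊕ c2 = (M1 ⊕ K) ⊕ (M2 ⊕ K) = M1 ⊕ M2, so the key drops out. Then M2 = (M1 ⊕ M2) ⊕ M1 over the first 12 bytes.
byte 0: (85 xor 40) xor 73 = c5 xor 73 = b6
byte 1: (ba xor 93) xor 65 = 29 xor 65 = 4c
byte 2: (1c xor 52) xor 72 = 4e xor 72 = 3c
byte 3: (6b xor 48) xor 76 = 23 xor 76 = 55
byte 4: (b3 xor e5) xor 65 = 56 xor 65 = 33
byte 5: (5e xor 44) xor 72 = 1a xor 72 = 68
byte 6: (dc xor ab) xor 20 = 77 xor 20 = 57
byte 7: (16 xor e3) xor 6b = f5 xor 6b = 9e
byte 8: (0d xor b5) xor 65 = b8 xor 65 = dd
byte 9: (71 xor 8d) xor 72 = fc xor 72 = 8e
byte 10: (7c xor 2f) xor 6e = 53 xor 6e = 3d
byte 11: (70 xor 51) xor 65 = 21 xor 65 = 44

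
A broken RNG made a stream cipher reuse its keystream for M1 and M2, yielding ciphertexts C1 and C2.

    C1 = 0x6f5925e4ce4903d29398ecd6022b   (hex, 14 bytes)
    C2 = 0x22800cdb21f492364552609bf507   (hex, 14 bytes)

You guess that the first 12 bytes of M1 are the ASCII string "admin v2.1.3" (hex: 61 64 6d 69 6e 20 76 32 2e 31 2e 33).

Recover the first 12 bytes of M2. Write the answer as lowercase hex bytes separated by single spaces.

First, C1 ⊕ C2 = (M1 ⊕ K) ⊕ (M2 ⊕ K) = M1 ⊕ M2, so the key drops out. Then M2 = (M1 ⊕ M2) ⊕ M1 over the first 12 bytes.
byte 0: (6f XOR 22) XOR 61 = 4d XOR 61 = 2c
byte 1: (59 XOR 80) XOR 64 = d9 XOR 64 = bd
byte 2: (25 XOR 0c) XOR 6d = 29 XOR 6d = 44
byte 3: (e4 XOR db) XOR 69 = 3f XOR 69 = 56
byte 4: (ce XOR 21) XOR 6e = ef XOR 6e = 81
byte 5: (49 XOR f4) XOR 20 = bd XOR 20 = 9d
byte 6: (03 XOR 92) XOR 76 = 91 XOR 76 = e7
byte 7: (d2 XOR 36) XOR 32 = e4 XOR 32 = d6
byte 8: (93 XOR 45) XOR 2e = d6 XOR 2e = f8
byte 9: (98 XOR 52) XOR 31 = ca XOR 31 = fb
byte 10: (ec XOR 60) XOR 2e = 8c XOR 2e = a2
byte 11: (d6 XOR 9b) XOR 33 = 4d XOR 33 = 7e

2c bd 44 56 81 9d e7 d6 f8 fb a2 7e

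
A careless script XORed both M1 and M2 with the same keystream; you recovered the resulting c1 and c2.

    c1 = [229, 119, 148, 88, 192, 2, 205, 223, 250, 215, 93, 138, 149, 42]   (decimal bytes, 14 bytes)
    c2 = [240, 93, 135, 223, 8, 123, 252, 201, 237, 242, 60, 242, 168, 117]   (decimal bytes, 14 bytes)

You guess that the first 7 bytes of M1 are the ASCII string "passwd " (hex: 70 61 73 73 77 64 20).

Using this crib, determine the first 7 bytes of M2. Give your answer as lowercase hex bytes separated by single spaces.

First, c1 ⊕ c2 = (M1 ⊕ K) ⊕ (M2 ⊕ K) = M1 ⊕ M2, so the key drops out. Then M2 = (M1 ⊕ M2) ⊕ M1 over the first 7 bytes.
byte 0: (e5 ^ f0) ^ 70 = 15 ^ 70 = 65
byte 1: (77 ^ 5d) ^ 61 = 2a ^ 61 = 4b
byte 2: (94 ^ 87) ^ 73 = 13 ^ 73 = 60
byte 3: (58 ^ df) ^ 73 = 87 ^ 73 = f4
byte 4: (c0 ^ 08) ^ 77 = c8 ^ 77 = bf
byte 5: (02 ^ 7b) ^ 64 = 79 ^ 64 = 1d
byte 6: (cd ^ fc) ^ 20 = 31 ^ 20 = 11

65 4b 60 f4 bf 1d 11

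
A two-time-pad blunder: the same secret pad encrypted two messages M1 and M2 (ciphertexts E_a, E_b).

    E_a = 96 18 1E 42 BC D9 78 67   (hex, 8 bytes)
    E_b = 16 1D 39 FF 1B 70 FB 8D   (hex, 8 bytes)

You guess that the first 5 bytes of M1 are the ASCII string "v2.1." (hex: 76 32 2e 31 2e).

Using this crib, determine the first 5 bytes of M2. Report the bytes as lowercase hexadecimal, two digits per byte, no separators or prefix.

First, E_a ⊕ E_b = (M1 ⊕ K) ⊕ (M2 ⊕ K) = M1 ⊕ M2, so the key drops out. Then M2 = (M1 ⊕ M2) ⊕ M1 over the first 5 bytes.
byte 0: (96 ⊕ 16) ⊕ 76 = 80 ⊕ 76 = f6
byte 1: (18 ⊕ 1d) ⊕ 32 = 05 ⊕ 32 = 37
byte 2: (1e ⊕ 39) ⊕ 2e = 27 ⊕ 2e = 09
byte 3: (42 ⊕ ff) ⊕ 31 = bd ⊕ 31 = 8c
byte 4: (bc ⊕ 1b) ⊕ 2e = a7 ⊕ 2e = 89

f637098c89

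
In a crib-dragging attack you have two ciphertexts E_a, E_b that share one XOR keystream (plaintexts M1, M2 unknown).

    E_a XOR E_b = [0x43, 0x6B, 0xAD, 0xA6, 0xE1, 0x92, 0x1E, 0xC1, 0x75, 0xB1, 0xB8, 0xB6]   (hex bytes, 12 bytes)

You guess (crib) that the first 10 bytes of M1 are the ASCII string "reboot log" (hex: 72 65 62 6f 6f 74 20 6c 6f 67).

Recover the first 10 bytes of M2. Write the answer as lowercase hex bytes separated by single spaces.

31 0e cf c9 8e e6 3e ad 1a d6

Since E_a ⊕ E_b = M1 ⊕ M2, XORing with the guessed M1 bytes yields the corresponding M2 bytes: M2 = (E_a ⊕ E_b) ⊕ M1.
01000011 xor 01110010 = 00110001
01101011 xor 01100101 = 00001110
10101101 xor 01100010 = 11001111
10100110 xor 01101111 = 11001001
11100001 xor 01101111 = 10001110
10010010 xor 01110100 = 11100110
00011110 xor 00100000 = 00111110
11000001 xor 01101100 = 10101101
01110101 xor 01101111 = 00011010
10110001 xor 01100111 = 11010110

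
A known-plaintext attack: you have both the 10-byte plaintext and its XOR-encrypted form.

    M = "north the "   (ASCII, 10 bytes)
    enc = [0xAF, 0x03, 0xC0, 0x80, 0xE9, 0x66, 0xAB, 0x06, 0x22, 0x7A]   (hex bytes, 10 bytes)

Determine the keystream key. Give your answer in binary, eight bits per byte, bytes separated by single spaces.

Since enc = M ⊕ key, XORing both sides with M gives key = M ⊕ enc.
byte 0: 6e ^ af = c1
byte 1: 6f ^ 03 = 6c
byte 2: 72 ^ c0 = b2
byte 3: 74 ^ 80 = f4
byte 4: 68 ^ e9 = 81
byte 5: 20 ^ 66 = 46
byte 6: 74 ^ ab = df
byte 7: 68 ^ 06 = 6e
byte 8: 65 ^ 22 = 47
byte 9: 20 ^ 7a = 5a

11000001 01101100 10110010 11110100 10000001 01000110 11011111 01101110 01000111 01011010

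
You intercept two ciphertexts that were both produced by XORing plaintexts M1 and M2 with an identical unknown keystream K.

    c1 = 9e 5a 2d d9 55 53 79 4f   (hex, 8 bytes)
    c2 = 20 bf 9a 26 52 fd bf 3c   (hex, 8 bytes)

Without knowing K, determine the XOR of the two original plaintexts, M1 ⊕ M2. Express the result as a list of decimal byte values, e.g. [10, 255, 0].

[190, 229, 183, 255, 7, 174, 198, 115]

c1 ⊕ c2 = (M1 ⊕ K) ⊕ (M2 ⊕ K) = M1 ⊕ M2 — the shared key cancels under XOR.
byte 0: 9e ^ 20 = be
byte 1: 5a ^ bf = e5
byte 2: 2d ^ 9a = b7
byte 3: d9 ^ 26 = ff
byte 4: 55 ^ 52 = 07
byte 5: 53 ^ fd = ae
byte 6: 79 ^ bf = c6
byte 7: 4f ^ 3c = 73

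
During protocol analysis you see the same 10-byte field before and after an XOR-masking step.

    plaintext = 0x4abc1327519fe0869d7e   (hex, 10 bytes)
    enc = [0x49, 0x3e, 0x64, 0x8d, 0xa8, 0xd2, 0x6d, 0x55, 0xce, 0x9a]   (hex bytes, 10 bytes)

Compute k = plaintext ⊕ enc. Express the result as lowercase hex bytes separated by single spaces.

03 82 77 aa f9 4d 8d d3 53 e4

Since enc = plaintext ⊕ k, XORing both sides with plaintext gives k = plaintext ⊕ enc.
byte 0: 4a ^ 49 = 03
byte 1: bc ^ 3e = 82
byte 2: 13 ^ 64 = 77
byte 3: 27 ^ 8d = aa
byte 4: 51 ^ a8 = f9
byte 5: 9f ^ d2 = 4d
byte 6: e0 ^ 6d = 8d
byte 7: 86 ^ 55 = d3
byte 8: 9d ^ ce = 53
byte 9: 7e ^ 9a = e4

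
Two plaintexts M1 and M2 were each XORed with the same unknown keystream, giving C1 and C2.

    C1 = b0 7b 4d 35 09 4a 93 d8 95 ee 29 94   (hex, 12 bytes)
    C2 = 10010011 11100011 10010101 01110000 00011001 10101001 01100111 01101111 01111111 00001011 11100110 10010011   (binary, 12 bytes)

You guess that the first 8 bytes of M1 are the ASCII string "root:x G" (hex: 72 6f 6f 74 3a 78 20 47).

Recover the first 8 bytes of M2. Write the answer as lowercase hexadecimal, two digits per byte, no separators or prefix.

51f7b7312a9bd4f0

First, C1 ⊕ C2 = (M1 ⊕ K) ⊕ (M2 ⊕ K) = M1 ⊕ M2, so the key drops out. Then M2 = (M1 ⊕ M2) ⊕ M1 over the first 8 bytes.
byte 0: (b0 ^ 93) ^ 72 = 23 ^ 72 = 51
byte 1: (7b ^ e3) ^ 6f = 98 ^ 6f = f7
byte 2: (4d ^ 95) ^ 6f = d8 ^ 6f = b7
byte 3: (35 ^ 70) ^ 74 = 45 ^ 74 = 31
byte 4: (09 ^ 19) ^ 3a = 10 ^ 3a = 2a
byte 5: (4a ^ a9) ^ 78 = e3 ^ 78 = 9b
byte 6: (93 ^ 67) ^ 20 = f4 ^ 20 = d4
byte 7: (d8 ^ 6f) ^ 47 = b7 ^ 47 = f0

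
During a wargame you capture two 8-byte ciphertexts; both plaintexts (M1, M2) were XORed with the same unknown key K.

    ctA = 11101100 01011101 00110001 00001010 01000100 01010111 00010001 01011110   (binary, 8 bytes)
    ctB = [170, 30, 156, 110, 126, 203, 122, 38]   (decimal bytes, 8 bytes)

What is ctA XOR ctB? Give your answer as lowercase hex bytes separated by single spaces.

46 43 ad 64 3a 9c 6b 78

ctA ⊕ ctB = (M1 ⊕ K) ⊕ (M2 ⊕ K) = M1 ⊕ M2 — the shared key cancels under XOR.
ec ^ aa = 46
5d ^ 1e = 43
31 ^ 9c = ad
0a ^ 6e = 64
44 ^ 7e = 3a
57 ^ cb = 9c
11 ^ 7a = 6b
5e ^ 26 = 78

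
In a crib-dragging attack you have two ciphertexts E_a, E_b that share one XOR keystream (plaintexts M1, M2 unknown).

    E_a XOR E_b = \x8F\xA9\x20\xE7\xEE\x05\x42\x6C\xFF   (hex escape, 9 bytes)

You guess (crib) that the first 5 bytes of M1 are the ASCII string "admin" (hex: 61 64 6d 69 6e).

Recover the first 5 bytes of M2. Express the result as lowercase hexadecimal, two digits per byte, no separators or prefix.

eecd4d8e80

Since E_a ⊕ E_b = M1 ⊕ M2, XORing with the guessed M1 bytes yields the corresponding M2 bytes: M2 = (E_a ⊕ E_b) ⊕ M1.
8f ^ 61 = ee
a9 ^ 64 = cd
20 ^ 6d = 4d
e7 ^ 69 = 8e
ee ^ 6e = 80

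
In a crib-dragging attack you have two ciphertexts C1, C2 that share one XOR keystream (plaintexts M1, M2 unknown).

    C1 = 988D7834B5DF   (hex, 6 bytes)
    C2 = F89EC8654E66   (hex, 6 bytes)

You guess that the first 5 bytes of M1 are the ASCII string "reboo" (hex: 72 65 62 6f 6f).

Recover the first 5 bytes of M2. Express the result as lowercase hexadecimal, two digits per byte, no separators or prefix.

1276d23e94

First, C1 ⊕ C2 = (M1 ⊕ K) ⊕ (M2 ⊕ K) = M1 ⊕ M2, so the key drops out. Then M2 = (M1 ⊕ M2) ⊕ M1 over the first 5 bytes.
byte 0: (98 ^ f8) ^ 72 = 60 ^ 72 = 12
byte 1: (8d ^ 9e) ^ 65 = 13 ^ 65 = 76
byte 2: (78 ^ c8) ^ 62 = b0 ^ 62 = d2
byte 3: (34 ^ 65) ^ 6f = 51 ^ 6f = 3e
byte 4: (b5 ^ 4e) ^ 6f = fb ^ 6f = 94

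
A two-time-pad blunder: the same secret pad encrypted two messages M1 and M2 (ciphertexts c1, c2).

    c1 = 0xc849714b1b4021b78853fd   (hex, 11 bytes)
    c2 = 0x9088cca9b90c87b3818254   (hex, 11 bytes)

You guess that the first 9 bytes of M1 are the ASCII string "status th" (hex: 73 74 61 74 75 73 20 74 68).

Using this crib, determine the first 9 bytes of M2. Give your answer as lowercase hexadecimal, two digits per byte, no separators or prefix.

2bb5dc96d73f867061

First, c1 ⊕ c2 = (M1 ⊕ K) ⊕ (M2 ⊕ K) = M1 ⊕ M2, so the key drops out. Then M2 = (M1 ⊕ M2) ⊕ M1 over the first 9 bytes.
byte 0: (c8 xor 90) xor 73 = 58 xor 73 = 2b
byte 1: (49 xor 88) xor 74 = c1 xor 74 = b5
byte 2: (71 xor cc) xor 61 = bd xor 61 = dc
byte 3: (4b xor a9) xor 74 = e2 xor 74 = 96
byte 4: (1b xor b9) xor 75 = a2 xor 75 = d7
byte 5: (40 xor 0c) xor 73 = 4c xor 73 = 3f
byte 6: (21 xor 87) xor 20 = a6 xor 20 = 86
byte 7: (b7 xor b3) xor 74 = 04 xor 74 = 70
byte 8: (88 xor 81) xor 68 = 09 xor 68 = 61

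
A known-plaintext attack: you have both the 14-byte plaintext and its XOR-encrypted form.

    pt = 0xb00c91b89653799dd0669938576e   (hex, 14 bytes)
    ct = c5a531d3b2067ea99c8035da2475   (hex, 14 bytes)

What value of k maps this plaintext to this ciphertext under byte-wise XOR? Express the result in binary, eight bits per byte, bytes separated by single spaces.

Since ct = pt ⊕ k, XORing both sides with pt gives k = pt ⊕ ct.
b0 xor c5 = 75
0c xor a5 = a9
91 xor 31 = a0
b8 xor d3 = 6b
96 xor b2 = 24
53 xor 06 = 55
79 xor 7e = 07
9d xor a9 = 34
d0 xor 9c = 4c
66 xor 80 = e6
99 xor 35 = ac
38 xor da = e2
57 xor 24 = 73
6e xor 75 = 1b

01110101 10101001 10100000 01101011 00100100 01010101 00000111 00110100 01001100 11100110 10101100 11100010 01110011 00011011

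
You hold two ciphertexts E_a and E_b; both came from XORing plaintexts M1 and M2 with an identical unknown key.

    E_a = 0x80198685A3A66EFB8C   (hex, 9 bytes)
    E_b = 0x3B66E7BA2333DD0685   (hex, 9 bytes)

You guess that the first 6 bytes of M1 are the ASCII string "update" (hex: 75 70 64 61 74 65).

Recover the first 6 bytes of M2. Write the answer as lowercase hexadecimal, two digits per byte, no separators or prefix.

ce0f055ef4f0

First, E_a ⊕ E_b = (M1 ⊕ K) ⊕ (M2 ⊕ K) = M1 ⊕ M2, so the key drops out. Then M2 = (M1 ⊕ M2) ⊕ M1 over the first 6 bytes.
byte 0: (80 XOR 3b) XOR 75 = bb XOR 75 = ce
byte 1: (19 XOR 66) XOR 70 = 7f XOR 70 = 0f
byte 2: (86 XOR e7) XOR 64 = 61 XOR 64 = 05
byte 3: (85 XOR ba) XOR 61 = 3f XOR 61 = 5e
byte 4: (a3 XOR 23) XOR 74 = 80 XOR 74 = f4
byte 5: (a6 XOR 33) XOR 65 = 95 XOR 65 = f0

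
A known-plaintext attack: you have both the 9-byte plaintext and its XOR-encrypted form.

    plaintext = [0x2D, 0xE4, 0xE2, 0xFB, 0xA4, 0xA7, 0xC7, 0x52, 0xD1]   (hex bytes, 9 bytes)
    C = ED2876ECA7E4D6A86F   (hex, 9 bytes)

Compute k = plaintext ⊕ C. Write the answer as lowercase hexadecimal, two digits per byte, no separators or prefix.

Since C = plaintext ⊕ k, XORing both sides with plaintext gives k = plaintext ⊕ C.
00101101 ⊕ 11101101 = 11000000
11100100 ⊕ 00101000 = 11001100
11100010 ⊕ 01110110 = 10010100
11111011 ⊕ 11101100 = 00010111
10100100 ⊕ 10100111 = 00000011
10100111 ⊕ 11100100 = 01000011
11000111 ⊕ 11010110 = 00010001
01010010 ⊕ 10101000 = 11111010
11010001 ⊕ 01101111 = 10111110

c0cc9417034311fabe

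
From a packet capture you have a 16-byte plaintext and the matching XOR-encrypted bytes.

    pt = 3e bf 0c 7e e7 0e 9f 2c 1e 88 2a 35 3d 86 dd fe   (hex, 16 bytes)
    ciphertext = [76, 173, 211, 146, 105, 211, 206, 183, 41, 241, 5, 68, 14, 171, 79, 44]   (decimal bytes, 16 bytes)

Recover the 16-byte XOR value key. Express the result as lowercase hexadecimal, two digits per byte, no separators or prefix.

7212dfec8edd519b37792f71332d92d2

Since ciphertext = pt ⊕ key, XORing both sides with pt gives key = pt ⊕ ciphertext.
byte 0: 3e ⊕ 4c = 72
byte 1: bf ⊕ ad = 12
byte 2: 0c ⊕ d3 = df
byte 3: 7e ⊕ 92 = ec
byte 4: e7 ⊕ 69 = 8e
byte 5: 0e ⊕ d3 = dd
byte 6: 9f ⊕ ce = 51
byte 7: 2c ⊕ b7 = 9b
byte 8: 1e ⊕ 29 = 37
byte 9: 88 ⊕ f1 = 79
byte 10: 2a ⊕ 05 = 2f
byte 11: 35 ⊕ 44 = 71
byte 12: 3d ⊕ 0e = 33
byte 13: 86 ⊕ ab = 2d
byte 14: dd ⊕ 4f = 92
byte 15: fe ⊕ 2c = d2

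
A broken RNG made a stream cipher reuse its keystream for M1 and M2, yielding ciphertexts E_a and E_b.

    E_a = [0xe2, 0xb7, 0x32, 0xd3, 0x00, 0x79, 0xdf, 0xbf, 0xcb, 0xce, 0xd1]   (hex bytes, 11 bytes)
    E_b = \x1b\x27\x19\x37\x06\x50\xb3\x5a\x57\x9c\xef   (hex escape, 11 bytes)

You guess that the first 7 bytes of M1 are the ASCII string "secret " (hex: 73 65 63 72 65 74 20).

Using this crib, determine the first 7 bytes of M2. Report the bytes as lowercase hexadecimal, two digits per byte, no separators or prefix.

8af54896635d4c

First, E_a ⊕ E_b = (M1 ⊕ K) ⊕ (M2 ⊕ K) = M1 ⊕ M2, so the key drops out. Then M2 = (M1 ⊕ M2) ⊕ M1 over the first 7 bytes.
byte 0: (e2 ⊕ 1b) ⊕ 73 = f9 ⊕ 73 = 8a
byte 1: (b7 ⊕ 27) ⊕ 65 = 90 ⊕ 65 = f5
byte 2: (32 ⊕ 19) ⊕ 63 = 2b ⊕ 63 = 48
byte 3: (d3 ⊕ 37) ⊕ 72 = e4 ⊕ 72 = 96
byte 4: (00 ⊕ 06) ⊕ 65 = 06 ⊕ 65 = 63
byte 5: (79 ⊕ 50) ⊕ 74 = 29 ⊕ 74 = 5d
byte 6: (df ⊕ b3) ⊕ 20 = 6c ⊕ 20 = 4c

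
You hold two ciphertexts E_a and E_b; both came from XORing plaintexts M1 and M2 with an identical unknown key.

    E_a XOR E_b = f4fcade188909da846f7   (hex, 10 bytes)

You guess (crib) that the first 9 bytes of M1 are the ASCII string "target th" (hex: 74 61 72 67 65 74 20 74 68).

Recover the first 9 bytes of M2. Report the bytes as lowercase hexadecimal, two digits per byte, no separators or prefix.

Since E_a ⊕ E_b = M1 ⊕ M2, XORing with the guessed M1 bytes yields the corresponding M2 bytes: M2 = (E_a ⊕ E_b) ⊕ M1.
f4 xor 74 = 80
fc xor 61 = 9d
ad xor 72 = df
e1 xor 67 = 86
88 xor 65 = ed
90 xor 74 = e4
9d xor 20 = bd
a8 xor 74 = dc
46 xor 68 = 2e

809ddf86ede4bddc2e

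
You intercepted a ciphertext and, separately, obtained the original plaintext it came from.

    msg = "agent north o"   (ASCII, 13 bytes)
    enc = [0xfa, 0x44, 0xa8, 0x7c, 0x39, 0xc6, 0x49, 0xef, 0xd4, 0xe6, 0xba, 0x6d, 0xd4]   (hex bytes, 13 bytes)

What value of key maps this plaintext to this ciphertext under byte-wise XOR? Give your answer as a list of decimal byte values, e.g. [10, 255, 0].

[155, 35, 205, 18, 77, 230, 39, 128, 166, 146, 210, 77, 187]

Since enc = msg ⊕ key, XORing both sides with msg gives key = msg ⊕ enc.
61 ^ fa = 9b
67 ^ 44 = 23
65 ^ a8 = cd
6e ^ 7c = 12
74 ^ 39 = 4d
20 ^ c6 = e6
6e ^ 49 = 27
6f ^ ef = 80
72 ^ d4 = a6
74 ^ e6 = 92
68 ^ ba = d2
20 ^ 6d = 4d
6f ^ d4 = bb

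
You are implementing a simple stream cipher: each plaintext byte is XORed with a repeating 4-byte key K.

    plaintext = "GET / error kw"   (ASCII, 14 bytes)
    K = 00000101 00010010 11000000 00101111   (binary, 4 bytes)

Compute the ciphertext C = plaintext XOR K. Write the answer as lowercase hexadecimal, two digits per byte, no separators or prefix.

4257940f2a32a55d777db20f6e65

The 4-byte key repeats, so the effective keystream is 05 12 c0 2f 05 12 c0 2f 05 12 c0 2f 05 12.
byte 0: 47 ⊕ 05 = 42
byte 1: 45 ⊕ 12 = 57
byte 2: 54 ⊕ c0 = 94
byte 3: 20 ⊕ 2f = 0f
byte 4: 2f ⊕ 05 = 2a
byte 5: 20 ⊕ 12 = 32
byte 6: 65 ⊕ c0 = a5
byte 7: 72 ⊕ 2f = 5d
byte 8: 72 ⊕ 05 = 77
byte 9: 6f ⊕ 12 = 7d
byte 10: 72 ⊕ c0 = b2
byte 11: 20 ⊕ 2f = 0f
byte 12: 6b ⊕ 05 = 6e
byte 13: 77 ⊕ 12 = 65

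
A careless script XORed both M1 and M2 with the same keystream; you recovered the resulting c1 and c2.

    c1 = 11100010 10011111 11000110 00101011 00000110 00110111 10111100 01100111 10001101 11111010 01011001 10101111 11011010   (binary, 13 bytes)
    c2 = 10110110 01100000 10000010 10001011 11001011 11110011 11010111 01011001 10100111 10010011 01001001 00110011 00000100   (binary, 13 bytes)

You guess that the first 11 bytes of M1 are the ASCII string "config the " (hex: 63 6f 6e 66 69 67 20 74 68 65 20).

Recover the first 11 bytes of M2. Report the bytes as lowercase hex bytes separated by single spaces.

37 90 2a c6 a4 a3 4b 4a 42 0c 30

First, c1 ⊕ c2 = (M1 ⊕ K) ⊕ (M2 ⊕ K) = M1 ⊕ M2, so the key drops out. Then M2 = (M1 ⊕ M2) ⊕ M1 over the first 11 bytes.
byte 0: (e2 ^ b6) ^ 63 = 54 ^ 63 = 37
byte 1: (9f ^ 60) ^ 6f = ff ^ 6f = 90
byte 2: (c6 ^ 82) ^ 6e = 44 ^ 6e = 2a
byte 3: (2b ^ 8b) ^ 66 = a0 ^ 66 = c6
byte 4: (06 ^ cb) ^ 69 = cd ^ 69 = a4
byte 5: (37 ^ f3) ^ 67 = c4 ^ 67 = a3
byte 6: (bc ^ d7) ^ 20 = 6b ^ 20 = 4b
byte 7: (67 ^ 59) ^ 74 = 3e ^ 74 = 4a
byte 8: (8d ^ a7) ^ 68 = 2a ^ 68 = 42
byte 9: (fa ^ 93) ^ 65 = 69 ^ 65 = 0c
byte 10: (59 ^ 49) ^ 20 = 10 ^ 20 = 30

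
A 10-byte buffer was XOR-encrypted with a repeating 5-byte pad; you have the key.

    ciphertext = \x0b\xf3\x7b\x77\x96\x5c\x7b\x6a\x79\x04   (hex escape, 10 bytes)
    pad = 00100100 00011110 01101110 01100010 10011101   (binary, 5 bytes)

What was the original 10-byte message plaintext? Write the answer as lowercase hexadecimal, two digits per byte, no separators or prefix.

2fed15150b7865041b99

The 5-byte key repeats, so the effective keystream is 24 1e 6e 62 9d 24 1e 6e 62 9d.
byte 0: 0b XOR 24 = 2f
byte 1: f3 XOR 1e = ed
byte 2: 7b XOR 6e = 15
byte 3: 77 XOR 62 = 15
byte 4: 96 XOR 9d = 0b
byte 5: 5c XOR 24 = 78
byte 6: 7b XOR 1e = 65
byte 7: 6a XOR 6e = 04
byte 8: 79 XOR 62 = 1b
byte 9: 04 XOR 9d = 99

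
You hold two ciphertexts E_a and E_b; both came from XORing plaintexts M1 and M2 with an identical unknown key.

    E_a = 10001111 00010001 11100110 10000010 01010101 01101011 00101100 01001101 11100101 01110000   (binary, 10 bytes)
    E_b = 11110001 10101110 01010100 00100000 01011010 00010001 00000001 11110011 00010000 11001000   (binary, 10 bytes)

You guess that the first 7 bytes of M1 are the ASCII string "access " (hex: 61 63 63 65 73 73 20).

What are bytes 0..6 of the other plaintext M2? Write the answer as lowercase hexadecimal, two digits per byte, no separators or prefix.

First, E_a ⊕ E_b = (M1 ⊕ K) ⊕ (M2 ⊕ K) = M1 ⊕ M2, so the key drops out. Then M2 = (M1 ⊕ M2) ⊕ M1 over the first 7 bytes.
byte 0: (8f ^ f1) ^ 61 = 7e ^ 61 = 1f
byte 1: (11 ^ ae) ^ 63 = bf ^ 63 = dc
byte 2: (e6 ^ 54) ^ 63 = b2 ^ 63 = d1
byte 3: (82 ^ 20) ^ 65 = a2 ^ 65 = c7
byte 4: (55 ^ 5a) ^ 73 = 0f ^ 73 = 7c
byte 5: (6b ^ 11) ^ 73 = 7a ^ 73 = 09
byte 6: (2c ^ 01) ^ 20 = 2d ^ 20 = 0d

1fdcd1c77c090d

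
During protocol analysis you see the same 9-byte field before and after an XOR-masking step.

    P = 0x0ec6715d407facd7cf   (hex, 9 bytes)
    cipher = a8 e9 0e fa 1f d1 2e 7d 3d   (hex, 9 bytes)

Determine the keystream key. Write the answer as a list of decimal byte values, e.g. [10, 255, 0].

Since cipher = P ⊕ key, XORing both sides with P gives key = P ⊕ cipher.
byte 0:  14 ⊕ 168 = 166
byte 1: 198 ⊕ 233 =  47
byte 2: 113 ⊕  14 = 127
byte 3:  93 ⊕ 250 = 167
byte 4:  64 ⊕  31 =  95
byte 5: 127 ⊕ 209 = 174
byte 6: 172 ⊕  46 = 130
byte 7: 215 ⊕ 125 = 170
byte 8: 207 ⊕  61 = 242

[166, 47, 127, 167, 95, 174, 130, 170, 242]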